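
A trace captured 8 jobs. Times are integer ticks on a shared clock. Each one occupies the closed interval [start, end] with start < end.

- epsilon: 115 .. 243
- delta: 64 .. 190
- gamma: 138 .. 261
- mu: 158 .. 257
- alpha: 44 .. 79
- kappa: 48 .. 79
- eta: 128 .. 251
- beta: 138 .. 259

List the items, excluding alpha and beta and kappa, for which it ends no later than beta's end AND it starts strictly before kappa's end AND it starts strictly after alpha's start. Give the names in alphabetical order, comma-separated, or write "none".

delta

Conditions: its end is no later than beta's end (X.end <= 259) AND its start is strictly before kappa's end (X.start < 79) AND its start is strictly after alpha's start (X.start > 44).
delta: end 190 <= 259? ✓; start 64 < 79? ✓; start 64 > 44? ✓ → yes.
epsilon: end 243 <= 259? ✓; start 115 < 79? ✗; start 115 > 44? ✓ → no.
eta: end 251 <= 259? ✓; start 128 < 79? ✗; start 128 > 44? ✓ → no.
gamma: end 261 <= 259? ✗; start 138 < 79? ✗; start 138 > 44? ✓ → no.
mu: end 257 <= 259? ✓; start 158 < 79? ✗; start 158 > 44? ✓ → no.
Result: delta.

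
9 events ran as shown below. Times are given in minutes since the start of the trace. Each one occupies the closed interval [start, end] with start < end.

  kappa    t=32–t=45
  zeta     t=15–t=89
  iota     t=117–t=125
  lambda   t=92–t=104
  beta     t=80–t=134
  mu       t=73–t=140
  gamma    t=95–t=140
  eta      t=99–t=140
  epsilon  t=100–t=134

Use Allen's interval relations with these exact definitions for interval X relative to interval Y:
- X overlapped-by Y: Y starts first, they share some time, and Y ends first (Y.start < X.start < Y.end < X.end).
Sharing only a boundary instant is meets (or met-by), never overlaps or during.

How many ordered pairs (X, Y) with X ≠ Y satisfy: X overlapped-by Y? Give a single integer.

7

Checking all 72 ordered pairs for relation 'overlapped-by'; matching pairs in alphabetical order:
(beta, zeta): beta overlapped-by zeta ✓
(epsilon, lambda): epsilon overlapped-by lambda ✓
(eta, beta): eta overlapped-by beta ✓
(eta, lambda): eta overlapped-by lambda ✓
(gamma, beta): gamma overlapped-by beta ✓
(gamma, lambda): gamma overlapped-by lambda ✓
(mu, zeta): mu overlapped-by zeta ✓
Count: 7.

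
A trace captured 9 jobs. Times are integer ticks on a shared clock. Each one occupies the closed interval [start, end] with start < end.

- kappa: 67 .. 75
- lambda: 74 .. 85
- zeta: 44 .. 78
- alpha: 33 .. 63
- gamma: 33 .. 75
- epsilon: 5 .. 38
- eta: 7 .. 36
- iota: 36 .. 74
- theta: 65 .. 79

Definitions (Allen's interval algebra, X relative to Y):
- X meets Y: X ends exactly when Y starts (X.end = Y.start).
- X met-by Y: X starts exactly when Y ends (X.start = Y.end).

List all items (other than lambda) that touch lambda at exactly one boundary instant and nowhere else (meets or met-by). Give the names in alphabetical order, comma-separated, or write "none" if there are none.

Target lambda = [74, 85].
alpha [33, 63] → before → no.
epsilon [5, 38] → before → no.
eta [7, 36] → before → no.
gamma [33, 75] → overlaps → no.
iota [36, 74] → meets → yes.
kappa [67, 75] → overlaps → no.
theta [65, 79] → overlaps → no.
zeta [44, 78] → overlaps → no.
Result: iota.

iota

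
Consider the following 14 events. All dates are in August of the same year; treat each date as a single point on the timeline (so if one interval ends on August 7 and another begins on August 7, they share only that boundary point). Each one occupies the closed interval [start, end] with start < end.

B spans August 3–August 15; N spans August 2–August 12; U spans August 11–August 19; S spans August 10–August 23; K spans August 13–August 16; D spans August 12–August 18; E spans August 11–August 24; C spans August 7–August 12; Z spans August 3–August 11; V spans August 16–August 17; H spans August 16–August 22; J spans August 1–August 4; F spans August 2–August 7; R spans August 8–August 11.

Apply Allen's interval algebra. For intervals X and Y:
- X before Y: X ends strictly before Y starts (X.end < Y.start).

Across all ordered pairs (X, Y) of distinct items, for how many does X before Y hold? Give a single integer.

33

Checking all 182 ordered pairs for relation 'before'; matching pairs in alphabetical order:
(B, H): B before H ✓
(B, V): B before V ✓
(C, H): C before H ✓
(C, K): C before K ✓
(C, V): C before V ✓
(F, D): F before D ✓
(F, E): F before E ✓
(F, H): F before H ✓
(F, K): F before K ✓
(F, R): F before R ✓
(F, S): F before S ✓
(F, U): F before U ✓
(F, V): F before V ✓
(J, C): J before C ✓
(J, D): J before D ✓
(J, E): J before E ✓
(J, H): J before H ✓
(J, K): J before K ✓
(J, R): J before R ✓
(J, S): J before S ✓
(J, U): J before U ✓
(J, V): J before V ✓
(N, H): N before H ✓
(N, K): N before K ✓
... plus 9 further pairs not listed.
Count: 33.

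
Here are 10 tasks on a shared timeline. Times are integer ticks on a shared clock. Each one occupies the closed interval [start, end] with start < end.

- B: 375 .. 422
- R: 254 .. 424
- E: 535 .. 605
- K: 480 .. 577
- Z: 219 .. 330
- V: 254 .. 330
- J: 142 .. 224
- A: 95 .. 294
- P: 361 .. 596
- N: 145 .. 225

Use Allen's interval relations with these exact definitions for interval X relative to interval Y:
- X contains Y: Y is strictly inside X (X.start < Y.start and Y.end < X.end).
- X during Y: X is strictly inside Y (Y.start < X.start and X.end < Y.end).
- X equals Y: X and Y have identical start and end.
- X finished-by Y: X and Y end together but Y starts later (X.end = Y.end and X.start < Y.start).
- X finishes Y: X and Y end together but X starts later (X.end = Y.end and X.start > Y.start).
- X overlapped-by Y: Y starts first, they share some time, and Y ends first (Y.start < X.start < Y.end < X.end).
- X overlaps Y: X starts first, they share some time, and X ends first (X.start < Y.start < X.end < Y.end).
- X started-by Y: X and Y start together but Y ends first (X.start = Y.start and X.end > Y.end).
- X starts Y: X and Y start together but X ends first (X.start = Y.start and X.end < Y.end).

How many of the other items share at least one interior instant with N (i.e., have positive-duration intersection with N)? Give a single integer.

Target N = [145, 225].
A [95, 294] → contains → counts.
B [375, 422] → after → no.
E [535, 605] → after → no.
J [142, 224] → overlaps → counts.
K [480, 577] → after → no.
P [361, 596] → after → no.
R [254, 424] → after → no.
V [254, 330] → after → no.
Z [219, 330] → overlapped-by → counts.
Total: 3.

3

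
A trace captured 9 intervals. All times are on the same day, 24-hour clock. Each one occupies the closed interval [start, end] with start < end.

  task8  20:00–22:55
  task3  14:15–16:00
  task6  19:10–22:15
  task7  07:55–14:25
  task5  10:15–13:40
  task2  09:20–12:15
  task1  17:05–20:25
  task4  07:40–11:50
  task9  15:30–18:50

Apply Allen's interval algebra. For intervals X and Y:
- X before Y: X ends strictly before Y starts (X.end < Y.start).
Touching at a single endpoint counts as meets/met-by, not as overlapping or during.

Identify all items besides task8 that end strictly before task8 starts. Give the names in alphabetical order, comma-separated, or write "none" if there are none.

task2, task3, task4, task5, task7, task9

Target task8 = [20:00, 22:55].
task1 [17:05, 20:25] → overlaps → no.
task2 [09:20, 12:15] → before → yes.
task3 [14:15, 16:00] → before → yes.
task4 [07:40, 11:50] → before → yes.
task5 [10:15, 13:40] → before → yes.
task6 [19:10, 22:15] → overlaps → no.
task7 [07:55, 14:25] → before → yes.
task9 [15:30, 18:50] → before → yes.
Result: task2, task3, task4, task5, task7, task9.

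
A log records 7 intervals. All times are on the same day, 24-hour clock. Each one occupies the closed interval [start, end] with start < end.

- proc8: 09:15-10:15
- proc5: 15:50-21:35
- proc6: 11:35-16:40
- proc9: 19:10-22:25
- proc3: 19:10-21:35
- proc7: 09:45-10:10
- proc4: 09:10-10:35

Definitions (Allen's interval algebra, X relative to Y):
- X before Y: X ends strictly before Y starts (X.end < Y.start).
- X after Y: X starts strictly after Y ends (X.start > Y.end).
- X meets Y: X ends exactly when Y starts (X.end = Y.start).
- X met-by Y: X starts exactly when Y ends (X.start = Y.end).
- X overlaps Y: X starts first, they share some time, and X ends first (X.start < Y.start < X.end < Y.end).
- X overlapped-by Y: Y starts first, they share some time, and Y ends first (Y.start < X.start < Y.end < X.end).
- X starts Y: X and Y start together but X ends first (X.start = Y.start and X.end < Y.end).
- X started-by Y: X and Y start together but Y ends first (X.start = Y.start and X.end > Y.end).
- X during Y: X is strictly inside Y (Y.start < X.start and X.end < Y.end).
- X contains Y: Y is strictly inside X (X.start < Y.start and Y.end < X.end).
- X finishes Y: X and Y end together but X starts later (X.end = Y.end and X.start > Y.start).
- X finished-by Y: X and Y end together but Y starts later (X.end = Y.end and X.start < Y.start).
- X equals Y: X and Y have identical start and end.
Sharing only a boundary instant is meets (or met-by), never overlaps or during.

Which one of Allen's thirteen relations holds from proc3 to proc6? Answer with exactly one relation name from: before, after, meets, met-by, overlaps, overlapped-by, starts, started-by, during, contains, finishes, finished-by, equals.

after

proc3 = [19:10, 21:35]; proc6 = [11:35, 16:40].
Compare endpoints: proc3.start > proc6.start, proc3.start > proc6.end, proc3.end > proc6.start, proc3.end > proc6.end.
That pattern is 'after'.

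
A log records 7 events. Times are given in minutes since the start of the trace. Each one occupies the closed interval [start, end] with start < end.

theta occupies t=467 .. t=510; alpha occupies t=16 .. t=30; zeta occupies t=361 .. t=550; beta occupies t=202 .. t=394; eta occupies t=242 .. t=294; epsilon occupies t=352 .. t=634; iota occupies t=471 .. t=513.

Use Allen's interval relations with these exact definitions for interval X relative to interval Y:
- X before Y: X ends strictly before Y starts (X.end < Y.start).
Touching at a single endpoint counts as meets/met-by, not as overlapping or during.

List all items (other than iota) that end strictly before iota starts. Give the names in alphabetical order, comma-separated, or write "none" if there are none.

Target iota = [t=471, t=513].
alpha [t=16, t=30] → before → yes.
beta [t=202, t=394] → before → yes.
epsilon [t=352, t=634] → contains → no.
eta [t=242, t=294] → before → yes.
theta [t=467, t=510] → overlaps → no.
zeta [t=361, t=550] → contains → no.
Result: alpha, beta, eta.

alpha, beta, eta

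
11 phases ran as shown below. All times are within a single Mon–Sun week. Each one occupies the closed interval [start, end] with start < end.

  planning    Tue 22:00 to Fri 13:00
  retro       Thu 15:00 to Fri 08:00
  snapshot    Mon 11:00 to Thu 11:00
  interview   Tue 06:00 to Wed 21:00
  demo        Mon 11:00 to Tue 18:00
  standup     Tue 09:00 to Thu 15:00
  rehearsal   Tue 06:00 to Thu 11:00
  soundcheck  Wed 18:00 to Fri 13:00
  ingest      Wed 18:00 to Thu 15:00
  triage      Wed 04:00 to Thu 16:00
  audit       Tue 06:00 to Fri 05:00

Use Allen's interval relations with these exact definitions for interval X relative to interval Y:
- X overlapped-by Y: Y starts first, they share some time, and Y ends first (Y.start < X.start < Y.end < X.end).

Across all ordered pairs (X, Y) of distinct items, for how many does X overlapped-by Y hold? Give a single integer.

28

Checking all 110 ordered pairs for relation 'overlapped-by'; matching pairs in alphabetical order:
(audit, demo): audit overlapped-by demo ✓
(audit, snapshot): audit overlapped-by snapshot ✓
(ingest, interview): ingest overlapped-by interview ✓
(ingest, rehearsal): ingest overlapped-by rehearsal ✓
(ingest, snapshot): ingest overlapped-by snapshot ✓
(interview, demo): interview overlapped-by demo ✓
(planning, audit): planning overlapped-by audit ✓
(planning, interview): planning overlapped-by interview ✓
(planning, rehearsal): planning overlapped-by rehearsal ✓
(planning, snapshot): planning overlapped-by snapshot ✓
(planning, standup): planning overlapped-by standup ✓
(rehearsal, demo): rehearsal overlapped-by demo ✓
(retro, audit): retro overlapped-by audit ✓
(retro, triage): retro overlapped-by triage ✓
(soundcheck, audit): soundcheck overlapped-by audit ✓
(soundcheck, interview): soundcheck overlapped-by interview ✓
(soundcheck, rehearsal): soundcheck overlapped-by rehearsal ✓
(soundcheck, snapshot): soundcheck overlapped-by snapshot ✓
(soundcheck, standup): soundcheck overlapped-by standup ✓
(soundcheck, triage): soundcheck overlapped-by triage ✓
(standup, demo): standup overlapped-by demo ✓
(standup, interview): standup overlapped-by interview ✓
(standup, rehearsal): standup overlapped-by rehearsal ✓
(standup, snapshot): standup overlapped-by snapshot ✓
... plus 4 further pairs not listed.
Count: 28.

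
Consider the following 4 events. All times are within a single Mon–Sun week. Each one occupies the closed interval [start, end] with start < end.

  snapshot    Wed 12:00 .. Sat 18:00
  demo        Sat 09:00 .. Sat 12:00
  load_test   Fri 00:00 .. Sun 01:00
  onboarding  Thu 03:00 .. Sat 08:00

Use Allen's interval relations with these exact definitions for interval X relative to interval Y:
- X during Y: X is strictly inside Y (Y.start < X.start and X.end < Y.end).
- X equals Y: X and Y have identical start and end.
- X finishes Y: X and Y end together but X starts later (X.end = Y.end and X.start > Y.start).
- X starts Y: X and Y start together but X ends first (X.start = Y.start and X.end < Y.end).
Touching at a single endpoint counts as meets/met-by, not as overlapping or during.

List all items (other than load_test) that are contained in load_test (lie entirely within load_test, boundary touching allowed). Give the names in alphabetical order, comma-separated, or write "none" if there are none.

Target load_test = [Fri 00:00, Sun 01:00].
demo [Sat 09:00, Sat 12:00] → during → yes.
onboarding [Thu 03:00, Sat 08:00] → overlaps → no.
snapshot [Wed 12:00, Sat 18:00] → overlaps → no.
Result: demo.

demo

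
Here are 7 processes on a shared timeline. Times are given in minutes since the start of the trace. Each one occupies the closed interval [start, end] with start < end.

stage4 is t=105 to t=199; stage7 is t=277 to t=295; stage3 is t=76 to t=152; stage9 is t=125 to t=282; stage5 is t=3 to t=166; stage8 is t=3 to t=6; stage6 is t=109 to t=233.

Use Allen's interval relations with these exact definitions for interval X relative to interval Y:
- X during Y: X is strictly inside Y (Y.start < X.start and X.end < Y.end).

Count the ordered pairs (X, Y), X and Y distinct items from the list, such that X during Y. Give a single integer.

Checking all 42 ordered pairs for relation 'during'; matching pairs in alphabetical order:
(stage3, stage5): stage3 during stage5 ✓
Count: 1.

1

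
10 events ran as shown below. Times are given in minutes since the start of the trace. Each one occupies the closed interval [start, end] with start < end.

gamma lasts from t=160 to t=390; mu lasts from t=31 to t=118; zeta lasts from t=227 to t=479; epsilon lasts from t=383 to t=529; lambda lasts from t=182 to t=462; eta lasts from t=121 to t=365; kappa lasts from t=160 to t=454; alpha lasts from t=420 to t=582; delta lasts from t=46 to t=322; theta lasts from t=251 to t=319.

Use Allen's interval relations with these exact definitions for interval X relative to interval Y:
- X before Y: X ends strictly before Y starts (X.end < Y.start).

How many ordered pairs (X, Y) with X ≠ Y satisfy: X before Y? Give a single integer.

15

Checking all 90 ordered pairs for relation 'before'; matching pairs in alphabetical order:
(delta, alpha): delta before alpha ✓
(delta, epsilon): delta before epsilon ✓
(eta, alpha): eta before alpha ✓
(eta, epsilon): eta before epsilon ✓
(gamma, alpha): gamma before alpha ✓
(mu, alpha): mu before alpha ✓
(mu, epsilon): mu before epsilon ✓
(mu, eta): mu before eta ✓
(mu, gamma): mu before gamma ✓
(mu, kappa): mu before kappa ✓
(mu, lambda): mu before lambda ✓
(mu, theta): mu before theta ✓
(mu, zeta): mu before zeta ✓
(theta, alpha): theta before alpha ✓
(theta, epsilon): theta before epsilon ✓
Count: 15.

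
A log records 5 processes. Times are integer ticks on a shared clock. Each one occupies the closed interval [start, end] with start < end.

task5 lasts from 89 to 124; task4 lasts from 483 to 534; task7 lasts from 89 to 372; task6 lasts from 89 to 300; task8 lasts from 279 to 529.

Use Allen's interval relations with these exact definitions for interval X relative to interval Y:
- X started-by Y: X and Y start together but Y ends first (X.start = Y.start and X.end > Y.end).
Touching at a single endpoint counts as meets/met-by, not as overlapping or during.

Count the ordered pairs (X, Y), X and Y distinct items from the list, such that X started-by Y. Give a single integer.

Checking all 20 ordered pairs for relation 'started-by'; matching pairs in alphabetical order:
(task6, task5): task6 started-by task5 ✓
(task7, task5): task7 started-by task5 ✓
(task7, task6): task7 started-by task6 ✓
Count: 3.

3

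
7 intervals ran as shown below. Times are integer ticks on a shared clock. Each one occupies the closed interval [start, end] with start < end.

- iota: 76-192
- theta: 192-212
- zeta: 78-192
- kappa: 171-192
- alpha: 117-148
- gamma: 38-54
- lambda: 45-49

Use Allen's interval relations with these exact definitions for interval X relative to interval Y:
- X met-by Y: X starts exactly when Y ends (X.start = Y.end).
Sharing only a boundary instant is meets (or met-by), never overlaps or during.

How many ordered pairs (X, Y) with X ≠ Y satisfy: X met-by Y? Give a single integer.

Checking all 42 ordered pairs for relation 'met-by'; matching pairs in alphabetical order:
(theta, iota): theta met-by iota ✓
(theta, kappa): theta met-by kappa ✓
(theta, zeta): theta met-by zeta ✓
Count: 3.

3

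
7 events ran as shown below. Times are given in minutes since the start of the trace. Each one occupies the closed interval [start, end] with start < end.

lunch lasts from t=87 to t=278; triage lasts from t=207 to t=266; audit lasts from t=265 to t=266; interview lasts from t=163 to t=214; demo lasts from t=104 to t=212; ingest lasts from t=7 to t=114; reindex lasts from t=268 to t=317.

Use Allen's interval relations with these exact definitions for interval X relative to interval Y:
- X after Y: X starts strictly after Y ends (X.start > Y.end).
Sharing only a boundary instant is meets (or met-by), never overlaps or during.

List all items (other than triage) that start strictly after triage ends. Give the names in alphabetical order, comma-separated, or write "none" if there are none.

reindex

Target triage = [t=207, t=266].
audit [t=265, t=266] → finishes → no.
demo [t=104, t=212] → overlaps → no.
ingest [t=7, t=114] → before → no.
interview [t=163, t=214] → overlaps → no.
lunch [t=87, t=278] → contains → no.
reindex [t=268, t=317] → after → yes.
Result: reindex.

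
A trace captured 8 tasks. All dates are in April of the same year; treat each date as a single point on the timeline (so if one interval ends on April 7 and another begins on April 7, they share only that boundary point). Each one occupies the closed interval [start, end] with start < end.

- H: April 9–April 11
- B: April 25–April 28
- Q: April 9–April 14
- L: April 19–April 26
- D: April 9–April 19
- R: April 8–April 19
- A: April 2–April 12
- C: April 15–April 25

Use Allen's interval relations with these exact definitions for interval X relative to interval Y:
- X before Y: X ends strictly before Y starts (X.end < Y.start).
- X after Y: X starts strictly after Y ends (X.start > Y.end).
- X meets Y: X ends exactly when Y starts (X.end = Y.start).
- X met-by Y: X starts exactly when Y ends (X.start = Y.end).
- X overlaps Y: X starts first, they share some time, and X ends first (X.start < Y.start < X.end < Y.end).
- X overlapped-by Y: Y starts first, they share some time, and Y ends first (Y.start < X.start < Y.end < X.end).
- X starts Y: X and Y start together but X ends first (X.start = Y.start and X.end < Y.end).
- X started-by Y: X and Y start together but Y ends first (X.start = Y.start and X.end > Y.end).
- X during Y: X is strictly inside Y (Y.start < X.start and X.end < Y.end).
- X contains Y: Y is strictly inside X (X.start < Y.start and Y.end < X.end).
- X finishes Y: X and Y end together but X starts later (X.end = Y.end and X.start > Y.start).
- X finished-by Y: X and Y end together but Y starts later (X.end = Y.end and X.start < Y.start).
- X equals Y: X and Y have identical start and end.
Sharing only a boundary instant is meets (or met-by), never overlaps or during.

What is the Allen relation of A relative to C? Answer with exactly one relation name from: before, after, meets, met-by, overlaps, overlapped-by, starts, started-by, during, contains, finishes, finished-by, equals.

A = [April 2, April 12]; C = [April 15, April 25].
Compare endpoints: A.start < C.start, A.start < C.end, A.end < C.start, A.end < C.end.
That pattern is 'before'.

before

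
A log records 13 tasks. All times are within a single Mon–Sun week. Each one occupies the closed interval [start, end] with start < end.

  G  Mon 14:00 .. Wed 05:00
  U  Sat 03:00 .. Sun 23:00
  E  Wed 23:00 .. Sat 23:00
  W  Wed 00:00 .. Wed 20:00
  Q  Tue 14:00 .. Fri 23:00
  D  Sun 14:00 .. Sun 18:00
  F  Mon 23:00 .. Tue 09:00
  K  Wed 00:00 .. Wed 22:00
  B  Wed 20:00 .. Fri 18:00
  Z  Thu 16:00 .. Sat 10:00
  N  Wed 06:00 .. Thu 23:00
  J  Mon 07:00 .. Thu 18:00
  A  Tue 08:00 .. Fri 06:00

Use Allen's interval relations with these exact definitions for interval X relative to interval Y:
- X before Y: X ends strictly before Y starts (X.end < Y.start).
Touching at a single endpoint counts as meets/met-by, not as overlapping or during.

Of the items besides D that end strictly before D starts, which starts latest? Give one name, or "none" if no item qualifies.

Z

Target D = [Sun 14:00, Sun 18:00].
A [Tue 08:00, Fri 06:00] → before → candidate.
B [Wed 20:00, Fri 18:00] → before → candidate.
E [Wed 23:00, Sat 23:00] → before → candidate.
F [Mon 23:00, Tue 09:00] → before → candidate.
G [Mon 14:00, Wed 05:00] → before → candidate.
J [Mon 07:00, Thu 18:00] → before → candidate.
K [Wed 00:00, Wed 22:00] → before → candidate.
N [Wed 06:00, Thu 23:00] → before → candidate.
Q [Tue 14:00, Fri 23:00] → before → candidate.
U [Sat 03:00, Sun 23:00] → contains → excluded.
W [Wed 00:00, Wed 20:00] → before → candidate.
Z [Thu 16:00, Sat 10:00] → before → candidate.
Among candidates, latest start is Thu 16:00 → Z.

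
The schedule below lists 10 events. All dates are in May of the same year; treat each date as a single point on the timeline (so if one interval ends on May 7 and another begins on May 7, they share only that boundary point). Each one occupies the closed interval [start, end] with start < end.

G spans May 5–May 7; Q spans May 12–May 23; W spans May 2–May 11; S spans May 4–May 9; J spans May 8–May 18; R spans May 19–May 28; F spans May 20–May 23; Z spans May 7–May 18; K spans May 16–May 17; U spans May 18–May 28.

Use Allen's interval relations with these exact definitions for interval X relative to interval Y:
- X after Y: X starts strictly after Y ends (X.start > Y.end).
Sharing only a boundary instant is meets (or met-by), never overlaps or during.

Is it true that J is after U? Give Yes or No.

J = [May 8, May 18], U = [May 18, May 28].
Actual relation of J to U: meets.
Asked whether 'after' holds → No.

No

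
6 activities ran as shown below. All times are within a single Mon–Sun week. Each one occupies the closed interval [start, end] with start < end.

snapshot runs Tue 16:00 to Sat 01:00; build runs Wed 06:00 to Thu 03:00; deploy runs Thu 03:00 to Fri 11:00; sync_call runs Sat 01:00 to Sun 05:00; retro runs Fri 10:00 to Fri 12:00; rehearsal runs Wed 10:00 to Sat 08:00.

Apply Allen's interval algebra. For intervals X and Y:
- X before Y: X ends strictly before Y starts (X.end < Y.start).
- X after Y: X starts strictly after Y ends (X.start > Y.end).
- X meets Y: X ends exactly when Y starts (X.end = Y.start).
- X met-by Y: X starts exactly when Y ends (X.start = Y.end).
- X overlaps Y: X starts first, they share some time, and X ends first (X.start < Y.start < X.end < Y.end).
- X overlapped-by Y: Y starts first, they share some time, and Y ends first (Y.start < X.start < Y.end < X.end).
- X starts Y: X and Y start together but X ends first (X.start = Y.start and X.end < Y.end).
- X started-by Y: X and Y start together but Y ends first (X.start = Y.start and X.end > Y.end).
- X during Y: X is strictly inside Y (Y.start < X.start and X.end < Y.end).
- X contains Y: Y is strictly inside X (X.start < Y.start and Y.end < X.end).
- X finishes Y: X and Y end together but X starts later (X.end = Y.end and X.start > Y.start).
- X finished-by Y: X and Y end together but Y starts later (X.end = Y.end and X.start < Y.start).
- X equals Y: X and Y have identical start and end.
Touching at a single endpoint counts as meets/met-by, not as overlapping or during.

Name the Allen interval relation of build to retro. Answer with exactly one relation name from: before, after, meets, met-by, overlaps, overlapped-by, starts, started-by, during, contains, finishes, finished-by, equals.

before

build = [Wed 06:00, Thu 03:00]; retro = [Fri 10:00, Fri 12:00].
Compare endpoints: build.start < retro.start, build.start < retro.end, build.end < retro.start, build.end < retro.end.
That pattern is 'before'.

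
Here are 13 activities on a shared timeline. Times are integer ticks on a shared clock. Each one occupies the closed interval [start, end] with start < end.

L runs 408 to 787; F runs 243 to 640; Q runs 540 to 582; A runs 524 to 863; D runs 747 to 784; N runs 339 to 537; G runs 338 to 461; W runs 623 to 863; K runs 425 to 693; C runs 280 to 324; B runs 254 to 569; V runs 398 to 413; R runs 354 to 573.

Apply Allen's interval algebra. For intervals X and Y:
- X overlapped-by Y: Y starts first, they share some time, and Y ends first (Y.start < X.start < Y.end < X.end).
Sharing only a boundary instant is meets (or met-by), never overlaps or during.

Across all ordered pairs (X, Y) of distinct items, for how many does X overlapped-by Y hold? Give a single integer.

26

Checking all 156 ordered pairs for relation 'overlapped-by'; matching pairs in alphabetical order:
(A, B): A overlapped-by B ✓
(A, F): A overlapped-by F ✓
(A, K): A overlapped-by K ✓
(A, L): A overlapped-by L ✓
(A, N): A overlapped-by N ✓
(A, R): A overlapped-by R ✓
(K, B): K overlapped-by B ✓
(K, F): K overlapped-by F ✓
(K, G): K overlapped-by G ✓
(K, N): K overlapped-by N ✓
(K, R): K overlapped-by R ✓
(L, B): L overlapped-by B ✓
(L, F): L overlapped-by F ✓
(L, G): L overlapped-by G ✓
(L, N): L overlapped-by N ✓
(L, R): L overlapped-by R ✓
(L, V): L overlapped-by V ✓
(N, G): N overlapped-by G ✓
(Q, B): Q overlapped-by B ✓
(Q, R): Q overlapped-by R ✓
(R, B): R overlapped-by B ✓
(R, G): R overlapped-by G ✓
(R, N): R overlapped-by N ✓
(W, F): W overlapped-by F ✓
... plus 2 further pairs not listed.
Count: 26.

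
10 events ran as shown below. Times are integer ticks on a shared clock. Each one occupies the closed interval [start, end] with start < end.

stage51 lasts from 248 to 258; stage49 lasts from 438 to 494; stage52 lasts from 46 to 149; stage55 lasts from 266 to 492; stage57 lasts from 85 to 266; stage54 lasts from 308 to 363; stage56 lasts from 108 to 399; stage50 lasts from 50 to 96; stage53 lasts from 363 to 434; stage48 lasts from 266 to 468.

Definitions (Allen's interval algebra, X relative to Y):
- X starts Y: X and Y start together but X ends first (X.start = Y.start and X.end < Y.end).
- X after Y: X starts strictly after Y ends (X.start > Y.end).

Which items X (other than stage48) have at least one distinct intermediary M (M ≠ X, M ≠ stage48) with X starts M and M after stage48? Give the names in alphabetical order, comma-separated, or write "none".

none

Target stage48 = [266, 468].
Intermediaries M with M after stage48: none.
Union: none.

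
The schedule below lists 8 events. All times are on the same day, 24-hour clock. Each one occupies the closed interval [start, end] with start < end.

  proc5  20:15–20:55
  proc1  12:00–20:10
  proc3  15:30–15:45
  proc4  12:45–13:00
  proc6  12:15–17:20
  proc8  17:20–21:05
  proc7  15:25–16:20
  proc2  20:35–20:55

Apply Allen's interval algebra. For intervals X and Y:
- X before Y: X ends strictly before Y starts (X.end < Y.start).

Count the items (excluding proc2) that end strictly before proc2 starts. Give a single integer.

5

Target proc2 = [20:35, 20:55].
proc1 [12:00, 20:10] → before → counts.
proc3 [15:30, 15:45] → before → counts.
proc4 [12:45, 13:00] → before → counts.
proc5 [20:15, 20:55] → finished-by → no.
proc6 [12:15, 17:20] → before → counts.
proc7 [15:25, 16:20] → before → counts.
proc8 [17:20, 21:05] → contains → no.
Total: 5.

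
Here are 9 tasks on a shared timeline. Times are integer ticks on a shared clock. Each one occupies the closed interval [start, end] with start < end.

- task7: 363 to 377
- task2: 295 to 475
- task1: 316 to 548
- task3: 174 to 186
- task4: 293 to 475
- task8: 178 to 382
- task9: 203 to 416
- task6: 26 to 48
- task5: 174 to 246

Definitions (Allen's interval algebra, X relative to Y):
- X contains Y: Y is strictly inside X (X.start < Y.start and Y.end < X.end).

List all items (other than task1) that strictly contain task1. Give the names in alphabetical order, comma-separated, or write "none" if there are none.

Target task1 = [316, 548].
task2 [295, 475] → overlaps → no.
task3 [174, 186] → before → no.
task4 [293, 475] → overlaps → no.
task5 [174, 246] → before → no.
task6 [26, 48] → before → no.
task7 [363, 377] → during → no.
task8 [178, 382] → overlaps → no.
task9 [203, 416] → overlaps → no.
Result: none.

none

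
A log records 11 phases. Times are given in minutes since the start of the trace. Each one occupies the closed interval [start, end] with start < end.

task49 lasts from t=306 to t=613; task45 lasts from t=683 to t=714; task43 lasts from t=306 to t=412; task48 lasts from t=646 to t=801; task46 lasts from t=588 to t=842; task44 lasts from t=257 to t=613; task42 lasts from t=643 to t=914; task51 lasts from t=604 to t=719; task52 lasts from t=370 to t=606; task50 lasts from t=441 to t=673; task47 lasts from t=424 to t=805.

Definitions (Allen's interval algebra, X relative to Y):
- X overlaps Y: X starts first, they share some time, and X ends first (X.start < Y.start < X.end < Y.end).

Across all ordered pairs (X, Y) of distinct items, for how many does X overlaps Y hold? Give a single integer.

Checking all 110 ordered pairs for relation 'overlaps'; matching pairs in alphabetical order:
(task43, task52): task43 overlaps task52 ✓
(task44, task46): task44 overlaps task46 ✓
(task44, task47): task44 overlaps task47 ✓
(task44, task50): task44 overlaps task50 ✓
(task44, task51): task44 overlaps task51 ✓
(task46, task42): task46 overlaps task42 ✓
(task47, task42): task47 overlaps task42 ✓
(task47, task46): task47 overlaps task46 ✓
(task49, task46): task49 overlaps task46 ✓
(task49, task47): task49 overlaps task47 ✓
(task49, task50): task49 overlaps task50 ✓
(task49, task51): task49 overlaps task51 ✓
(task50, task42): task50 overlaps task42 ✓
(task50, task46): task50 overlaps task46 ✓
(task50, task48): task50 overlaps task48 ✓
(task50, task51): task50 overlaps task51 ✓
(task51, task42): task51 overlaps task42 ✓
(task51, task48): task51 overlaps task48 ✓
(task52, task46): task52 overlaps task46 ✓
(task52, task47): task52 overlaps task47 ✓
(task52, task50): task52 overlaps task50 ✓
(task52, task51): task52 overlaps task51 ✓
Count: 22.

22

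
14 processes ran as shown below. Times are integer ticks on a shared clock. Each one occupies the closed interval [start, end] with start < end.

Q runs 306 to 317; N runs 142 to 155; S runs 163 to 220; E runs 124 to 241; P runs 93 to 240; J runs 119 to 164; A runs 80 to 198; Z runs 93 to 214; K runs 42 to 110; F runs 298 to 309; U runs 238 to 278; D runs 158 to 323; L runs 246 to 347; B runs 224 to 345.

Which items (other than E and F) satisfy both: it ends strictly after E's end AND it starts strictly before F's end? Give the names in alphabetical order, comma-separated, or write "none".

Conditions: its end is strictly after E's end (X.end > 241) AND its start is strictly before F's end (X.start < 309).
A: end 198 > 241? ✗; start 80 < 309? ✓ → no.
B: end 345 > 241? ✓; start 224 < 309? ✓ → yes.
D: end 323 > 241? ✓; start 158 < 309? ✓ → yes.
J: end 164 > 241? ✗; start 119 < 309? ✓ → no.
K: end 110 > 241? ✗; start 42 < 309? ✓ → no.
L: end 347 > 241? ✓; start 246 < 309? ✓ → yes.
N: end 155 > 241? ✗; start 142 < 309? ✓ → no.
P: end 240 > 241? ✗; start 93 < 309? ✓ → no.
Q: end 317 > 241? ✓; start 306 < 309? ✓ → yes.
S: end 220 > 241? ✗; start 163 < 309? ✓ → no.
U: end 278 > 241? ✓; start 238 < 309? ✓ → yes.
Z: end 214 > 241? ✗; start 93 < 309? ✓ → no.
Result: B, D, L, Q, U.

B, D, L, Q, U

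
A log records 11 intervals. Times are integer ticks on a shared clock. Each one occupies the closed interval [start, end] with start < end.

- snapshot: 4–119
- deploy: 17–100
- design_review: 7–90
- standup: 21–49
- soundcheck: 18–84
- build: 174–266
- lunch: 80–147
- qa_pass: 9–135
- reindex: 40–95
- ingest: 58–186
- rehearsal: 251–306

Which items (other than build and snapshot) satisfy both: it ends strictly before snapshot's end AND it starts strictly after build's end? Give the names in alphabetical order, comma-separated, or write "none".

Conditions: its end is strictly before snapshot's end (X.end < 119) AND its start is strictly after build's end (X.start > 266).
deploy: end 100 < 119? ✓; start 17 > 266? ✗ → no.
design_review: end 90 < 119? ✓; start 7 > 266? ✗ → no.
ingest: end 186 < 119? ✗; start 58 > 266? ✗ → no.
lunch: end 147 < 119? ✗; start 80 > 266? ✗ → no.
qa_pass: end 135 < 119? ✗; start 9 > 266? ✗ → no.
rehearsal: end 306 < 119? ✗; start 251 > 266? ✗ → no.
reindex: end 95 < 119? ✓; start 40 > 266? ✗ → no.
soundcheck: end 84 < 119? ✓; start 18 > 266? ✗ → no.
standup: end 49 < 119? ✓; start 21 > 266? ✗ → no.
Result: none.

none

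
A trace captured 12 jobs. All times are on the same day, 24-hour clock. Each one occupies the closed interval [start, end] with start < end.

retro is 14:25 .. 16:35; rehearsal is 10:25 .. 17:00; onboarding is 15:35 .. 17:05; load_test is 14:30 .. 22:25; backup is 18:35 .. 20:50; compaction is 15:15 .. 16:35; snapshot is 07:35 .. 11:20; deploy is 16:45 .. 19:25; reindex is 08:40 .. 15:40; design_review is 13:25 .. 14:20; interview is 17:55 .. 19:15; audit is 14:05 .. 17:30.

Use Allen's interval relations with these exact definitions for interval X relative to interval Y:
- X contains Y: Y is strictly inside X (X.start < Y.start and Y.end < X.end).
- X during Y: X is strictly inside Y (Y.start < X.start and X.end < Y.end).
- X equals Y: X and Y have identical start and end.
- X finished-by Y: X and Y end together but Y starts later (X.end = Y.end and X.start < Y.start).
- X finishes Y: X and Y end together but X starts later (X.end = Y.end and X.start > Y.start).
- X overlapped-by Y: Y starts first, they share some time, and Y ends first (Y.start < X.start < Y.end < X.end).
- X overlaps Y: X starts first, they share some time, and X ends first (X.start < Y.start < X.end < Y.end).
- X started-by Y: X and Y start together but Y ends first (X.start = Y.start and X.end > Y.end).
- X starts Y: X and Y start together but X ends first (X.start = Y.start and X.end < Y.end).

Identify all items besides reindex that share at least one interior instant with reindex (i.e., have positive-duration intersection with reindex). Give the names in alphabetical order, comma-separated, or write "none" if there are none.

Target reindex = [08:40, 15:40].
audit [14:05, 17:30] → overlapped-by → yes.
backup [18:35, 20:50] → after → no.
compaction [15:15, 16:35] → overlapped-by → yes.
deploy [16:45, 19:25] → after → no.
design_review [13:25, 14:20] → during → yes.
interview [17:55, 19:15] → after → no.
load_test [14:30, 22:25] → overlapped-by → yes.
onboarding [15:35, 17:05] → overlapped-by → yes.
rehearsal [10:25, 17:00] → overlapped-by → yes.
retro [14:25, 16:35] → overlapped-by → yes.
snapshot [07:35, 11:20] → overlaps → yes.
Result: audit, compaction, design_review, load_test, onboarding, rehearsal, retro, snapshot.

audit, compaction, design_review, load_test, onboarding, rehearsal, retro, snapshot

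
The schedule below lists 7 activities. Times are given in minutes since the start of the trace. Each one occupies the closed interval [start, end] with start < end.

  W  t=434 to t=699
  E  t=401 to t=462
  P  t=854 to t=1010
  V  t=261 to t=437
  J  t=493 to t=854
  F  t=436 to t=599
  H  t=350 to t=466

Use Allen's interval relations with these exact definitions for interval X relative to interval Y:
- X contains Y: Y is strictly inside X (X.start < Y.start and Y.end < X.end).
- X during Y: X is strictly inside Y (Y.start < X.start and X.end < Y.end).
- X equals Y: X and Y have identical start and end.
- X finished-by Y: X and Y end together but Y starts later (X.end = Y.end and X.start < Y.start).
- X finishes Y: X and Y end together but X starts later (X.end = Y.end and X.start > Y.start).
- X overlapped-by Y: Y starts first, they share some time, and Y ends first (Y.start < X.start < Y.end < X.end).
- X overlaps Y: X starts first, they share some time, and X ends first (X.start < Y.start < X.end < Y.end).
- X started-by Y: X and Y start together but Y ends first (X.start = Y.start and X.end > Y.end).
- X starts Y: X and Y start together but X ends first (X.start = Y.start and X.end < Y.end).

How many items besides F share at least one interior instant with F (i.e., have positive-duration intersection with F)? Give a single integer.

Target F = [t=436, t=599].
E [t=401, t=462] → overlaps → counts.
H [t=350, t=466] → overlaps → counts.
J [t=493, t=854] → overlapped-by → counts.
P [t=854, t=1010] → after → no.
V [t=261, t=437] → overlaps → counts.
W [t=434, t=699] → contains → counts.
Total: 5.

5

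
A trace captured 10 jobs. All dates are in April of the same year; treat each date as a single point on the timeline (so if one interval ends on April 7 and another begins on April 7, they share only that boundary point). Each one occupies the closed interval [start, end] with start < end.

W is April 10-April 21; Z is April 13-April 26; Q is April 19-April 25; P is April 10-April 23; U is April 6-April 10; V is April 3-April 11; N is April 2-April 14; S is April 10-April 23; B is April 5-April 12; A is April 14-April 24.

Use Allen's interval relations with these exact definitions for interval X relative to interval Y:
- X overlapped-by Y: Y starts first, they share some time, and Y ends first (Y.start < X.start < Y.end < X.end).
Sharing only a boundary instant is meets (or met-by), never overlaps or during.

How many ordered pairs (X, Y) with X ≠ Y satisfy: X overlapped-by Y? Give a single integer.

21

Checking all 90 ordered pairs for relation 'overlapped-by'; matching pairs in alphabetical order:
(A, P): A overlapped-by P ✓
(A, S): A overlapped-by S ✓
(A, W): A overlapped-by W ✓
(B, V): B overlapped-by V ✓
(P, B): P overlapped-by B ✓
(P, N): P overlapped-by N ✓
(P, V): P overlapped-by V ✓
(Q, A): Q overlapped-by A ✓
(Q, P): Q overlapped-by P ✓
(Q, S): Q overlapped-by S ✓
(Q, W): Q overlapped-by W ✓
(S, B): S overlapped-by B ✓
(S, N): S overlapped-by N ✓
(S, V): S overlapped-by V ✓
(W, B): W overlapped-by B ✓
(W, N): W overlapped-by N ✓
(W, V): W overlapped-by V ✓
(Z, N): Z overlapped-by N ✓
(Z, P): Z overlapped-by P ✓
(Z, S): Z overlapped-by S ✓
(Z, W): Z overlapped-by W ✓
Count: 21.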